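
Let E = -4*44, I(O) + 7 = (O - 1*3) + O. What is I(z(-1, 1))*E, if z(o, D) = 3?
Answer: 704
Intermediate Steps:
I(O) = -10 + 2*O (I(O) = -7 + ((O - 1*3) + O) = -7 + ((O - 3) + O) = -7 + ((-3 + O) + O) = -7 + (-3 + 2*O) = -10 + 2*O)
E = -176
I(z(-1, 1))*E = (-10 + 2*3)*(-176) = (-10 + 6)*(-176) = -4*(-176) = 704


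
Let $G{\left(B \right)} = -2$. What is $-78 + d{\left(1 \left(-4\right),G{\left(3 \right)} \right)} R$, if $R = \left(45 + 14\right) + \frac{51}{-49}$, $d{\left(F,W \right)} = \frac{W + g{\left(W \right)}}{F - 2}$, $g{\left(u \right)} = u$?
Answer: $- \frac{5786}{147} \approx -39.361$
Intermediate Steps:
$d{\left(F,W \right)} = \frac{2 W}{-2 + F}$ ($d{\left(F,W \right)} = \frac{W + W}{F - 2} = \frac{2 W}{-2 + F}$)
$R = \frac{2840}{49}$ ($R = 59 + 51 \left(- \frac{1}{49}\right) = 59 - \frac{51}{49} = \frac{2840}{49} \approx 57.959$)
$-78 + d{\left(1 \left(-4\right),G{\left(3 \right)} \right)} R = -78 + 2 \left(-2\right) \frac{1}{-2 + 1 \left(-4\right)} \frac{2840}{49} = -78 + 2 \left(-2\right) \frac{1}{-2 - 4} \cdot \frac{2840}{49} = -78 + 2 \left(-2\right) \frac{1}{-6} \cdot \frac{2840}{49} = -78 + 2 \left(-2\right) \left(- \frac{1}{6}\right) \frac{2840}{49} = -78 + \frac{2}{3} \cdot \frac{2840}{49} = -78 + \frac{5680}{147} = - \frac{5786}{147}$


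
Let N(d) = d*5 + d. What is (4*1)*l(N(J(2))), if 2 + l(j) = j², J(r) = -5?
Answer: 3592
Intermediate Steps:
N(d) = 6*d (N(d) = 5*d + d = 6*d)
l(j) = -2 + j²
(4*1)*l(N(J(2))) = (4*1)*(-2 + (6*(-5))²) = 4*(-2 + (-30)²) = 4*(-2 + 900) = 4*898 = 3592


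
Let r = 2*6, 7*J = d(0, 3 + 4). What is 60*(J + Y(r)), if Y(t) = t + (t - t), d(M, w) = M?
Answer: 720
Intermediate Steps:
J = 0 (J = (1/7)*0 = 0)
r = 12
Y(t) = t (Y(t) = t + 0 = t)
60*(J + Y(r)) = 60*(0 + 12) = 60*12 = 720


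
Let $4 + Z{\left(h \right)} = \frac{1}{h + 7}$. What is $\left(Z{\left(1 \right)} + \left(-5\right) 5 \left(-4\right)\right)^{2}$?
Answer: $\frac{591361}{64} \approx 9240.0$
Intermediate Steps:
$Z{\left(h \right)} = -4 + \frac{1}{7 + h}$ ($Z{\left(h \right)} = -4 + \frac{1}{h + 7} = -4 + \frac{1}{7 + h}$)
$\left(Z{\left(1 \right)} + \left(-5\right) 5 \left(-4\right)\right)^{2} = \left(\frac{-27 - 4}{7 + 1} + \left(-5\right) 5 \left(-4\right)\right)^{2} = \left(\frac{-27 - 4}{8} - -100\right)^{2} = \left(\frac{1}{8} \left(-31\right) + 100\right)^{2} = \left(- \frac{31}{8} + 100\right)^{2} = \left(\frac{769}{8}\right)^{2} = \frac{591361}{64}$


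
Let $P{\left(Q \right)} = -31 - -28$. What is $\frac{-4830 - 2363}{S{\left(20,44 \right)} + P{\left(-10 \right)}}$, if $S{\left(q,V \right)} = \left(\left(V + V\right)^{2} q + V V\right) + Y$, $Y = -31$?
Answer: $- \frac{7193}{156782} \approx -0.045879$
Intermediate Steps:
$P{\left(Q \right)} = -3$ ($P{\left(Q \right)} = -31 + 28 = -3$)
$S{\left(q,V \right)} = -31 + V^{2} + 4 q V^{2}$ ($S{\left(q,V \right)} = \left(\left(V + V\right)^{2} q + V V\right) - 31 = \left(\left(2 V\right)^{2} q + V^{2}\right) - 31 = \left(4 V^{2} q + V^{2}\right) - 31 = \left(4 q V^{2} + V^{2}\right) - 31 = \left(V^{2} + 4 q V^{2}\right) - 31 = -31 + V^{2} + 4 q V^{2}$)
$\frac{-4830 - 2363}{S{\left(20,44 \right)} + P{\left(-10 \right)}} = \frac{-4830 - 2363}{\left(-31 + 44^{2} + 4 \cdot 20 \cdot 44^{2}\right) - 3} = - \frac{7193}{\left(-31 + 1936 + 4 \cdot 20 \cdot 1936\right) - 3} = - \frac{7193}{\left(-31 + 1936 + 154880\right) - 3} = - \frac{7193}{156785 - 3} = - \frac{7193}{156782}$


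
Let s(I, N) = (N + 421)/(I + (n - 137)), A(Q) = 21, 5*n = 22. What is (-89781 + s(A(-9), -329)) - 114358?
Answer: -56955011/279 ≈ -2.0414e+5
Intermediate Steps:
n = 22/5 (n = (⅕)*22 = 22/5 ≈ 4.4000)
s(I, N) = (421 + N)/(-663/5 + I) (s(I, N) = (N + 421)/(I + (22/5 - 137)) = (421 + N)/(I - 663/5) = (421 + N)/(-663/5 + I))
(-89781 + s(A(-9), -329)) - 114358 = (-89781 + 5*(421 - 329)/(-663 + 5*21)) - 114358 = (-89781 + 5*92/(-663 + 105)) - 114358 = (-89781 + 5*92/(-558)) - 114358 = (-89781 + 5*(-1/558)*92) - 114358 = (-89781 - 230/279) - 114358 = -25049129/279 - 114358 = -56955011/279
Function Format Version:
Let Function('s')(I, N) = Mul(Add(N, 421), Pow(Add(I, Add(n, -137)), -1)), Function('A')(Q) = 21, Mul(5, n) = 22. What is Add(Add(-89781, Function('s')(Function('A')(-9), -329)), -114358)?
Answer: Rational(-56955011, 279) ≈ -2.0414e+5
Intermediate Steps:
n = Rational(22, 5) (n = Mul(Rational(1, 5), 22) = Rational(22, 5) ≈ 4.4000)
Function('s')(I, N) = Mul(Pow(Add(Rational(-663, 5), I), -1), Add(421, N)) (Function('s')(I, N) = Mul(Add(N, 421), Pow(Add(I, Add(Rational(22, 5), -137)), -1)) = Mul(Add(421, N), Pow(Add(I, Rational(-663, 5)), -1)) = Mul(Add(421, N), Pow(Add(Rational(-663, 5), I), -1)) = Mul(Pow(Add(Rational(-663, 5), I), -1), Add(421, N)))
Add(Add(-89781, Function('s')(Function('A')(-9), -329)), -114358) = Add(Add(-89781, Mul(5, Pow(Add(-663, Mul(5, 21)), -1), Add(421, -329))), -114358) = Add(Add(-89781, Mul(5, Pow(Add(-663, 105), -1), 92)), -114358) = Add(Add(-89781, Mul(5, Pow(-558, -1), 92)), -114358) = Add(Add(-89781, Mul(5, Rational(-1, 558), 92)), -114358) = Add(Add(-89781, Rational(-230, 279)), -114358) = Add(Rational(-25049129, 279), -114358) = Rational(-56955011, 279)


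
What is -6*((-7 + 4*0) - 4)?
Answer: 66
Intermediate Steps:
-6*((-7 + 4*0) - 4) = -6*((-7 + 0) - 4) = -6*(-7 - 4) = -6*(-11) = 66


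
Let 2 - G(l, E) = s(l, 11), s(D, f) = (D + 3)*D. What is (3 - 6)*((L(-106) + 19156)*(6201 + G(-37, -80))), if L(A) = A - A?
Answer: -284179260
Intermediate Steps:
s(D, f) = D*(3 + D) (s(D, f) = (3 + D)*D = D*(3 + D))
G(l, E) = 2 - l*(3 + l)
L(A) = 0
(3 - 6)*((L(-106) + 19156)*(6201 + G(-37, -80))) = (3 - 6)*((0 + 19156)*(6201 + (2 - 1*(-37)*(3 - 37)))) = -57468*(6201 + (2 - 1*(-37)*(-34))) = -57468*(6201 + (2 - 1258)) = -57468*(6201 - 1256) = -57468*4945 = -3*94726420 = -284179260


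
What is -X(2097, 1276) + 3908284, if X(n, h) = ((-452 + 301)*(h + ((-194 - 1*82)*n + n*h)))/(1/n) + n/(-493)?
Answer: 327557437468105/493 ≈ 6.6442e+11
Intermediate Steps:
X(n, h) = -n/493 + n*(-151*h + 41676*n - 151*h*n) (X(n, h) = (-151*(h + ((-194 - 82)*n + h*n)))*n + n*(-1/493) = (-151*(h + (-276*n + h*n)))*n - n/493 = (-151*(h - 276*n + h*n))*n - n/493 = (-151*h + 41676*n - 151*h*n)*n - n/493 = n*(-151*h + 41676*n - 151*h*n) - n/493 = -n/493 + n*(-151*h + 41676*n - 151*h*n))
-X(2097, 1276) + 3908284 = -2097*(-1 - 74443*1276 + 20546268*2097 - 74443*1276*2097)/493 + 3908284 = -2097*(-1 - 94989268 + 43085523996 - 199192494996)/493 + 3908284 = -2097*(-156201960269)/493 + 3908284 = -1*(-327555510684093/493) + 3908284 = 327555510684093/493 + 3908284 = 327557437468105/493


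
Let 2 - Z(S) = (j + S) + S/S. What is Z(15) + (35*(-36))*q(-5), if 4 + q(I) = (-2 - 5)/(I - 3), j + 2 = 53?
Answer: 7745/2 ≈ 3872.5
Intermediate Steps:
j = 51 (j = -2 + 53 = 51)
q(I) = -4 - 7/(-3 + I) (q(I) = -4 + (-2 - 5)/(I - 3) = -4 - 7/(-3 + I))
Z(S) = -50 - S (Z(S) = 2 - ((51 + S) + S/S) = 2 - ((51 + S) + 1) = 2 - (52 + S) = 2 + (-52 - S) = -50 - S)
Z(15) + (35*(-36))*q(-5) = (-50 - 1*15) + (35*(-36))*((5 - 4*(-5))/(-3 - 5)) = (-50 - 15) - 1260*(5 + 20)/(-8) = -65 - (-315)*25/2 = -65 - 1260*(-25/8) = -65 + 7875/2 = 7745/2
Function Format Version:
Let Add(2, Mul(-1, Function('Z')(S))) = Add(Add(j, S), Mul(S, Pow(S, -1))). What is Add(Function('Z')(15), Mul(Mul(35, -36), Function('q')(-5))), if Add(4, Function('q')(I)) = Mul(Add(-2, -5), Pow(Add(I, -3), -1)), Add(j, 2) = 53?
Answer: Rational(7745, 2) ≈ 3872.5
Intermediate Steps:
j = 51 (j = Add(-2, 53) = 51)
Function('q')(I) = Add(-4, Mul(-7, Pow(Add(-3, I), -1))) (Function('q')(I) = Add(-4, Mul(Add(-2, -5), Pow(Add(I, -3), -1))) = Add(-4, Mul(-7, Pow(Add(-3, I), -1))))
Function('Z')(S) = Add(-50, Mul(-1, S)) (Function('Z')(S) = Add(2, Mul(-1, Add(Add(51, S), Mul(S, Pow(S, -1))))) = Add(2, Mul(-1, Add(Add(51, S), 1))) = Add(2, Mul(-1, Add(52, S))) = Add(2, Add(-52, Mul(-1, S))) = Add(-50, Mul(-1, S)))
Add(Function('Z')(15), Mul(Mul(35, -36), Function('q')(-5))) = Add(Add(-50, Mul(-1, 15)), Mul(Mul(35, -36), Mul(Pow(Add(-3, -5), -1), Add(5, Mul(-4, -5))))) = Add(Add(-50, -15), Mul(-1260, Mul(Pow(-8, -1), Add(5, 20)))) = Add(-65, Mul(-1260, Mul(Rational(-1, 8), 25))) = Add(-65, Mul(-1260, Rational(-25, 8))) = Add(-65, Rational(7875, 2)) = Rational(7745, 2)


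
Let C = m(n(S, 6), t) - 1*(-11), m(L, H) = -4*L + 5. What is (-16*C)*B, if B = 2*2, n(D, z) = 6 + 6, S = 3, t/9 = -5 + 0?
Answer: 2048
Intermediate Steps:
t = -45 (t = 9*(-5 + 0) = 9*(-5) = -45)
n(D, z) = 12
m(L, H) = 5 - 4*L
C = -32 (C = (5 - 4*12) - 1*(-11) = (5 - 48) + 11 = -43 + 11 = -32)
B = 4
(-16*C)*B = -16*(-32)*4 = 512*4 = 2048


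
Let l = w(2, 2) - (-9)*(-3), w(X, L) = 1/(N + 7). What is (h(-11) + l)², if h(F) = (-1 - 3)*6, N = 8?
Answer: 583696/225 ≈ 2594.2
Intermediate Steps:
w(X, L) = 1/15 (w(X, L) = 1/(8 + 7) = 1/15)
l = -404/15 (l = 1/15 - (-9)*(-3) = 1/15 - 1*27 = 1/15 - 27 = -404/15 ≈ -26.933)
h(F) = -24 (h(F) = -4*6 = -24)
(h(-11) + l)² = (-24 - 404/15)² = (-764/15)² = 583696/225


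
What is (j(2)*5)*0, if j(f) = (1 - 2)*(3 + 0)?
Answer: 0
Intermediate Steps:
j(f) = -3 (j(f) = -1*3 = -3)
(j(2)*5)*0 = -3*5*0 = -15*0 = 0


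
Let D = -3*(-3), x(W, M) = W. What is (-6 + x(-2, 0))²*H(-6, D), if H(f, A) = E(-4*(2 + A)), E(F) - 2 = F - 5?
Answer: -3008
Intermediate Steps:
E(F) = -3 + F (E(F) = 2 + (F - 5) = 2 + (-5 + F) = -3 + F)
D = 9
H(f, A) = -11 - 4*A (H(f, A) = -3 - 4*(2 + A) = -3 + (-8 - 4*A) = -11 - 4*A)
(-6 + x(-2, 0))²*H(-6, D) = (-6 - 2)²*(-11 - 4*9) = (-8)²*(-11 - 36) = 64*(-47) = -3008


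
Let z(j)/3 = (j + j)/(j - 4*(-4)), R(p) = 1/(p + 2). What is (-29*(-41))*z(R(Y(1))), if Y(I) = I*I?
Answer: 7134/49 ≈ 145.59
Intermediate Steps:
Y(I) = I²
R(p) = 1/(2 + p)
z(j) = 6*j/(16 + j) (z(j) = 3*((j + j)/(j - 4*(-4))) = 3*((2*j)/(j + 16)) = 3*((2*j)/(16 + j)) = 3*(2*j/(16 + j)) = 6*j/(16 + j))
(-29*(-41))*z(R(Y(1))) = (-29*(-41))*(6/((2 + 1²)*(16 + 1/(2 + 1²)))) = 1189*(6/((2 + 1)*(16 + 1/(2 + 1)))) = 1189*(6/(3*(16 + 1/3))) = 1189*(6*(⅓)/(16 + ⅓)) = 1189*(6*(⅓)/(49/3)) = 1189*(6*(⅓)*(3/49)) = 1189*(6/49) = 7134/49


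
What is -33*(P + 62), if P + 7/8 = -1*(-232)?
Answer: -77385/8 ≈ -9673.1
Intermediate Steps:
P = 1849/8 (P = -7/8 - 1*(-232) = -7/8 + 232 = 1849/8 ≈ 231.13)
-33*(P + 62) = -33*(1849/8 + 62) = -33*2345/8 = -77385/8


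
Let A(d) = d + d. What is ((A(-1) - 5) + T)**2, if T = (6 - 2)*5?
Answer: 169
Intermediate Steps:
A(d) = 2*d
T = 20 (T = 4*5 = 20)
((A(-1) - 5) + T)**2 = ((2*(-1) - 5) + 20)**2 = ((-2 - 5) + 20)**2 = (-7 + 20)**2 = 13**2 = 169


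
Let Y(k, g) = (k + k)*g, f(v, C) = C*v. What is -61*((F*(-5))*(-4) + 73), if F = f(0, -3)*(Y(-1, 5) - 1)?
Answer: -4453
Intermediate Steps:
Y(k, g) = 2*g*k (Y(k, g) = (2*k)*g = 2*g*k)
F = 0 (F = (-3*0)*(2*5*(-1) - 1) = 0*(-10 - 1) = 0*(-11) = 0)
-61*((F*(-5))*(-4) + 73) = -61*((0*(-5))*(-4) + 73) = -61*(0*(-4) + 73) = -61*(0 + 73) = -61*73 = -4453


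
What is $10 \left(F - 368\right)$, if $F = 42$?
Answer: $-3260$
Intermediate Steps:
$10 \left(F - 368\right) = 10 \left(42 - 368\right) = 10 \left(-326\right) = -3260$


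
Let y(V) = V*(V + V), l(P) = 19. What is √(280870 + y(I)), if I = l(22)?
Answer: 6*√7822 ≈ 530.65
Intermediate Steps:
I = 19
y(V) = 2*V² (y(V) = V*(2*V) = 2*V²)
√(280870 + y(I)) = √(280870 + 2*19²) = √(280870 + 2*361) = √(280870 + 722) = √281592 = 6*√7822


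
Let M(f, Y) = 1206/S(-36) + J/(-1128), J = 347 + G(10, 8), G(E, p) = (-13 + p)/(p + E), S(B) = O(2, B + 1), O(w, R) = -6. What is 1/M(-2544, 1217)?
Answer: -20304/4087345 ≈ -0.0049675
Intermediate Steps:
S(B) = -6
G(E, p) = (-13 + p)/(E + p)
J = 6241/18 (J = 347 + (-13 + 8)/(10 + 8) = 347 - 5/18 = 6241/18 ≈ 346.72)
M(f, Y) = -4087345/20304 (M(f, Y) = 1206/(-6) + (6241/18)/(-1128) = 1206*(-⅙) + (6241/18)*(-1/1128) = -201 - 6241/20304 = -4087345/20304)
1/M(-2544, 1217) = 1/(-4087345/20304) = -20304/4087345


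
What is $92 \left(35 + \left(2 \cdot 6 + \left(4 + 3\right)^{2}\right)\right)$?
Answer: $8832$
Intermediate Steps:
$92 \left(35 + \left(2 \cdot 6 + \left(4 + 3\right)^{2}\right)\right) = 92 \left(35 + \left(12 + 7^{2}\right)\right) = 92 \left(35 + \left(12 + 49\right)\right) = 92 \left(35 + 61\right) = 92 \cdot 96 = 8832$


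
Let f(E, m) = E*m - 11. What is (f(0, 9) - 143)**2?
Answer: 23716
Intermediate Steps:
f(E, m) = -11 + E*m
(f(0, 9) - 143)**2 = ((-11 + 0*9) - 143)**2 = ((-11 + 0) - 143)**2 = (-11 - 143)**2 = (-154)**2 = 23716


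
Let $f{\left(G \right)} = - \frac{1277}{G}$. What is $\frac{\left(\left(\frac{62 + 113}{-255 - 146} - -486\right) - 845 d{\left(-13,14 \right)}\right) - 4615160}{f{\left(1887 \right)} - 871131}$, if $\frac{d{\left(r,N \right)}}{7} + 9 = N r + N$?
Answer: $\frac{1349823458589}{329587007537} \approx 4.0955$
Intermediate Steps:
$d{\left(r,N \right)} = -63 + 7 N + 7 N r$ ($d{\left(r,N \right)} = -63 + 7 \left(N r + N\right) = -63 + 7 \left(N + N r\right) = -63 + \left(7 N + 7 N r\right) = -63 + 7 N + 7 N r$)
$\frac{\left(\left(\frac{62 + 113}{-255 - 146} - -486\right) - 845 d{\left(-13,14 \right)}\right) - 4615160}{f{\left(1887 \right)} - 871131} = \frac{\left(\left(\frac{62 + 113}{-255 - 146} - -486\right) - 845 \left(-63 + 7 \cdot 14 + 7 \cdot 14 \left(-13\right)\right)\right) - 4615160}{- \frac{1277}{1887} - 871131} = \frac{\left(\left(\frac{175}{-401} + 486\right) - 845 \left(-63 + 98 - 1274\right)\right) - 4615160}{\left(-1277\right) \frac{1}{1887} - 871131} = \frac{\left(\left(175 \left(- \frac{1}{401}\right) + 486\right) - -1046955\right) - 4615160}{- \frac{1277}{1887} - 871131} = \frac{\left(\left(- \frac{175}{401} + 486\right) + 1046955\right) - 4615160}{- \frac{1643825474}{1887}} = \left(\left(\frac{194711}{401} + 1046955\right) - 4615160\right) \left(- \frac{1887}{1643825474}\right) = \left(\frac{420023666}{401} - 4615160\right) \left(- \frac{1887}{1643825474}\right) = \left(- \frac{1430655494}{401}\right) \left(- \frac{1887}{1643825474}\right) = \frac{1349823458589}{329587007537}$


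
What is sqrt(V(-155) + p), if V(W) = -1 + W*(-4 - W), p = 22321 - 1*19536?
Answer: I*sqrt(20621) ≈ 143.6*I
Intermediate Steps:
p = 2785 (p = 22321 - 19536 = 2785)
sqrt(V(-155) + p) = sqrt((-1 - 1*(-155)**2 - 4*(-155)) + 2785) = sqrt((-1 - 1*24025 + 620) + 2785) = sqrt((-1 - 24025 + 620) + 2785) = sqrt(-23406 + 2785) = sqrt(-20621) = I*sqrt(20621)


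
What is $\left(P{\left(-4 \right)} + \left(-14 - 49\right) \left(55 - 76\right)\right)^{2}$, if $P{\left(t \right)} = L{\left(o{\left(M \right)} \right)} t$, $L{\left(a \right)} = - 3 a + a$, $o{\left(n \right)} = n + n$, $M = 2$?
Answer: $1836025$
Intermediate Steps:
$o{\left(n \right)} = 2 n$
$L{\left(a \right)} = - 2 a$
$P{\left(t \right)} = - 8 t$ ($P{\left(t \right)} = - 2 \cdot 2 \cdot 2 t = \left(-2\right) 4 t = - 8 t$)
$\left(P{\left(-4 \right)} + \left(-14 - 49\right) \left(55 - 76\right)\right)^{2} = \left(\left(-8\right) \left(-4\right) + \left(-14 - 49\right) \left(55 - 76\right)\right)^{2} = \left(32 - -1323\right)^{2} = \left(32 + 1323\right)^{2} = 1355^{2} = 1836025$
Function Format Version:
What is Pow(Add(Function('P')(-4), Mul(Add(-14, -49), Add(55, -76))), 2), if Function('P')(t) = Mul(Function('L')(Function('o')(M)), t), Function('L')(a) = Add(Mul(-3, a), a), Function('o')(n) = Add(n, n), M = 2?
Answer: 1836025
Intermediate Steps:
Function('o')(n) = Mul(2, n)
Function('L')(a) = Mul(-2, a)
Function('P')(t) = Mul(-8, t) (Function('P')(t) = Mul(Mul(-2, Mul(2, 2)), t) = Mul(Mul(-2, 4), t) = Mul(-8, t))
Pow(Add(Function('P')(-4), Mul(Add(-14, -49), Add(55, -76))), 2) = Pow(Add(Mul(-8, -4), Mul(Add(-14, -49), Add(55, -76))), 2) = Pow(Add(32, Mul(-63, -21)), 2) = Pow(Add(32, 1323), 2) = Pow(1355, 2) = 1836025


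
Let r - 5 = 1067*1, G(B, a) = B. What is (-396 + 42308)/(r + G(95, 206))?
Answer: 41912/1167 ≈ 35.914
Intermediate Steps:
r = 1072 (r = 5 + 1067*1 = 5 + 1067 = 1072)
(-396 + 42308)/(r + G(95, 206)) = (-396 + 42308)/(1072 + 95) = 41912/1167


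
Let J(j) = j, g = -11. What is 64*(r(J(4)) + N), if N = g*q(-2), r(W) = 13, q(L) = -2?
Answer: 2240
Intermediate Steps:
N = 22 (N = -11*(-2) = 22)
64*(r(J(4)) + N) = 64*(13 + 22) = 64*35 = 2240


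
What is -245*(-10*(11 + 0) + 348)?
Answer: -58310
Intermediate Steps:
-245*(-10*(11 + 0) + 348) = -245*(-10*11 + 348) = -245*(-110 + 348) = -245*238 = -58310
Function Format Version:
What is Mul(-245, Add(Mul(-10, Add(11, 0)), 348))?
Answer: -58310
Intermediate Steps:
Mul(-245, Add(Mul(-10, Add(11, 0)), 348)) = Mul(-245, Add(Mul(-10, 11), 348)) = Mul(-245, Add(-110, 348)) = Mul(-245, 238) = -58310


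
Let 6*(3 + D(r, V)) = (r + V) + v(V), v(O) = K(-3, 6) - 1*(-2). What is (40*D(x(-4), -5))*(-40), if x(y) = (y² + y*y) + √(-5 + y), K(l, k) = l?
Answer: -6400/3 - 800*I ≈ -2133.3 - 800.0*I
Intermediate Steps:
x(y) = √(-5 + y) + 2*y² (x(y) = (y² + y²) + √(-5 + y) = 2*y² + √(-5 + y) = √(-5 + y) + 2*y²)
v(O) = -1 (v(O) = -3 - 1*(-2) = -3 + 2 = -1)
D(r, V) = -19/6 + V/6 + r/6 (D(r, V) = -3 + ((r + V) - 1)/6 = -3 + ((V + r) - 1)/6 = -3 + (-1 + V + r)/6 = -3 + (-⅙ + V/6 + r/6) = -19/6 + V/6 + r/6)
(40*D(x(-4), -5))*(-40) = (40*(-19/6 + (⅙)*(-5) + (√(-5 - 4) + 2*(-4)²)/6))*(-40) = (40*(-19/6 - ⅚ + (√(-9) + 2*16)/6))*(-40) = (40*(-19/6 - ⅚ + (3*I + 32)/6))*(-40) = (40*(-19/6 - ⅚ + (32 + 3*I)/6))*(-40) = (40*(-19/6 - ⅚ + (16/3 + I/2)))*(-40) = (40*(4/3 + I/2))*(-40) = (160/3 + 20*I)*(-40) = -6400/3 - 800*I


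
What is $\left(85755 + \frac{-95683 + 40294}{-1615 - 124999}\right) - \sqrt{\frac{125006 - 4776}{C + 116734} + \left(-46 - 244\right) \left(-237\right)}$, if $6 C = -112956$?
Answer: $\frac{293455107}{3422} - \frac{\sqrt{164713983462390}}{48954} \approx 85493.0$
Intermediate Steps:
$C = -18826$ ($C = \frac{1}{6} \left(-112956\right) = -18826$)
$\left(85755 + \frac{-95683 + 40294}{-1615 - 124999}\right) - \sqrt{\frac{125006 - 4776}{C + 116734} + \left(-46 - 244\right) \left(-237\right)} = \left(85755 + \frac{-95683 + 40294}{-1615 - 124999}\right) - \sqrt{\frac{125006 - 4776}{-18826 + 116734} + \left(-46 - 244\right) \left(-237\right)} = \left(85755 - \frac{55389}{-126614}\right) - \sqrt{\frac{120230}{97908} - -68730} = \left(85755 - - \frac{1497}{3422}\right) - \sqrt{120230 \cdot \frac{1}{97908} + 68730} = \left(85755 + \frac{1497}{3422}\right) - \sqrt{\frac{60115}{48954} + 68730} = \frac{293455107}{3422} - \sqrt{\frac{3364668535}{48954}} = \frac{293455107}{3422} - \frac{\sqrt{164713983462390}}{48954}$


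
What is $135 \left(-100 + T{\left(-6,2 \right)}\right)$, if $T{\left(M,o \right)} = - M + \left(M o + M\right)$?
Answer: $-15120$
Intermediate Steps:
$T{\left(M,o \right)} = M o$ ($T{\left(M,o \right)} = - M + \left(M + M o\right) = M o$)
$135 \left(-100 + T{\left(-6,2 \right)}\right) = 135 \left(-100 - 12\right) = 135 \left(-112\right) = -15120$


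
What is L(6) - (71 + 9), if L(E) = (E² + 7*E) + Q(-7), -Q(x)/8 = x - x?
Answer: -2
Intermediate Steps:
Q(x) = 0 (Q(x) = -8*(x - x) = -8*0 = 0)
L(E) = E² + 7*E (L(E) = (E² + 7*E) + 0 = E² + 7*E)
L(6) - (71 + 9) = 6*(7 + 6) - (71 + 9) = 6*13 - 1*80 = 78 - 80 = -2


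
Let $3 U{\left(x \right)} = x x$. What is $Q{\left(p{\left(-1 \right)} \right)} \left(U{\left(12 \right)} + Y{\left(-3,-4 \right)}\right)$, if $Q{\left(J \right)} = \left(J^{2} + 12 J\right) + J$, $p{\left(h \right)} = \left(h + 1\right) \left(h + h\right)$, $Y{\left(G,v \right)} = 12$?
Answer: $0$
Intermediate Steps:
$U{\left(x \right)} = \frac{x^{2}}{3}$ ($U{\left(x \right)} = \frac{x x}{3} = \frac{x^{2}}{3}$)
$p{\left(h \right)} = 2 h \left(1 + h\right)$ ($p{\left(h \right)} = \left(1 + h\right) 2 h = 2 h \left(1 + h\right)$)
$Q{\left(J \right)} = J^{2} + 13 J$
$Q{\left(p{\left(-1 \right)} \right)} \left(U{\left(12 \right)} + Y{\left(-3,-4 \right)}\right) = 2 \left(-1\right) \left(1 - 1\right) \left(13 + 2 \left(-1\right) \left(1 - 1\right)\right) \left(\frac{12^{2}}{3} + 12\right) = 2 \left(-1\right) 0 \left(13 + 2 \left(-1\right) 0\right) \left(\frac{1}{3} \cdot 144 + 12\right) = 0 \left(13 + 0\right) \left(48 + 12\right) = 0 \cdot 13 \cdot 60 = 0 \cdot 60 = 0$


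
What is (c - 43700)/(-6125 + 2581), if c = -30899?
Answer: 74599/3544 ≈ 21.049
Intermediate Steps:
(c - 43700)/(-6125 + 2581) = (-30899 - 43700)/(-6125 + 2581) = -74599/(-3544) = -74599*(-1/3544) = 74599/3544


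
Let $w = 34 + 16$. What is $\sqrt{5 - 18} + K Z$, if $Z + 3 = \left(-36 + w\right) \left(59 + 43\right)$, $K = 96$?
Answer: $136800 + i \sqrt{13} \approx 1.368 \cdot 10^{5} + 3.6056 i$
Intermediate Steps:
$w = 50$
$Z = 1425$ ($Z = -3 + \left(-36 + 50\right) \left(59 + 43\right) = -3 + 14 \cdot 102 = -3 + 1428 = 1425$)
$\sqrt{5 - 18} + K Z = \sqrt{5 - 18} + 96 \cdot 1425 = \sqrt{-13} + 136800 = i \sqrt{13} + 136800 = 136800 + i \sqrt{13}$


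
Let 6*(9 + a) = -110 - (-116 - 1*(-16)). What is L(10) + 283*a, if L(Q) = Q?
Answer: -9026/3 ≈ -3008.7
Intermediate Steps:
a = -32/3 (a = -9 + (-110 - (-116 - 1*(-16)))/6 = -9 + (-110 - (-116 + 16))/6 = -9 + (-110 - 1*(-100))/6 = -9 + (-110 + 100)/6 = -9 + (⅙)*(-10) = -9 - 5/3 = -32/3 ≈ -10.667)
L(10) + 283*a = 10 + 283*(-32/3) = 10 - 9056/3 = -9026/3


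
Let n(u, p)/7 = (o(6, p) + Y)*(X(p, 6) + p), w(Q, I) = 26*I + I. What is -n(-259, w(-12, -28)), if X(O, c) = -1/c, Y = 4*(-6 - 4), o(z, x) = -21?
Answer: -1937299/6 ≈ -3.2288e+5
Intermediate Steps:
w(Q, I) = 27*I
Y = -40 (Y = 4*(-10) = -40)
n(u, p) = 427/6 - 427*p (n(u, p) = 7*((-21 - 40)*(-1/6 + p)) = 7*(-61*(-1*⅙ + p)) = 7*(-61*(-⅙ + p)) = 7*(61/6 - 61*p) = 427/6 - 427*p)
-n(-259, w(-12, -28)) = -(427/6 - 11529*(-28)) = -(427/6 - 427*(-756)) = -(427/6 + 322812) = -1*1937299/6 = -1937299/6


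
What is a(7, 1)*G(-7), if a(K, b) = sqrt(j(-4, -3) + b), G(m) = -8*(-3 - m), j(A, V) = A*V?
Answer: -32*sqrt(13) ≈ -115.38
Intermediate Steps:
G(m) = 24 + 8*m
a(K, b) = sqrt(12 + b) (a(K, b) = sqrt(-4*(-3) + b) = sqrt(12 + b))
a(7, 1)*G(-7) = sqrt(12 + 1)*(24 + 8*(-7)) = sqrt(13)*(24 - 56) = sqrt(13)*(-32) = -32*sqrt(13)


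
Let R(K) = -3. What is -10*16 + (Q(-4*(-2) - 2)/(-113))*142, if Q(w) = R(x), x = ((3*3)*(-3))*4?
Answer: -17654/113 ≈ -156.23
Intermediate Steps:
x = -108 (x = (9*(-3))*4 = -27*4 = -108)
Q(w) = -3
-10*16 + (Q(-4*(-2) - 2)/(-113))*142 = -10*16 - 3/(-113)*142 = -160 - 3*(-1/113)*142 = -160 + (3/113)*142 = -160 + 426/113 = -17654/113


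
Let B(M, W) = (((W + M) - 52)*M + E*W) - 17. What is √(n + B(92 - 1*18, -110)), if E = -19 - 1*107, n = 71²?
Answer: 2*√3093 ≈ 111.23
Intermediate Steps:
n = 5041
E = -126 (E = -19 - 107 = -126)
B(M, W) = -17 - 126*W + M*(-52 + M + W) (B(M, W) = (((W + M) - 52)*M - 126*W) - 17 = (((M + W) - 52)*M - 126*W) - 17 = ((-52 + M + W)*M - 126*W) - 17 = (M*(-52 + M + W) - 126*W) - 17 = (-126*W + M*(-52 + M + W)) - 17 = -17 - 126*W + M*(-52 + M + W))
√(n + B(92 - 1*18, -110)) = √(5041 + (-17 + (92 - 1*18)² - 126*(-110) - 52*(92 - 1*18) + (92 - 1*18)*(-110))) = √(5041 + (-17 + (92 - 18)² + 13860 - 52*(92 - 18) + (92 - 18)*(-110))) = √(5041 + (-17 + 74² + 13860 - 52*74 + 74*(-110))) = √(5041 + (-17 + 5476 + 13860 - 3848 - 8140)) = √(5041 + 7331) = √12372 = 2*√3093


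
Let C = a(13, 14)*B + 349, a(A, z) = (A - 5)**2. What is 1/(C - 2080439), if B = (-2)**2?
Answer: -1/2079834 ≈ -4.8081e-7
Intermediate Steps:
B = 4
a(A, z) = (-5 + A)**2
C = 605 (C = (-5 + 13)**2*4 + 349 = 8**2*4 + 349 = 64*4 + 349 = 256 + 349 = 605)
1/(C - 2080439) = 1/(605 - 2080439) = 1/(-2079834) = -1/2079834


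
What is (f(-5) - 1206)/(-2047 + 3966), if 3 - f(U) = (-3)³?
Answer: -1176/1919 ≈ -0.61282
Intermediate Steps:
f(U) = 30 (f(U) = 3 - 1*(-3)³ = 3 - 1*(-27) = 3 + 27 = 30)
(f(-5) - 1206)/(-2047 + 3966) = (30 - 1206)/(-2047 + 3966) = -1176/1919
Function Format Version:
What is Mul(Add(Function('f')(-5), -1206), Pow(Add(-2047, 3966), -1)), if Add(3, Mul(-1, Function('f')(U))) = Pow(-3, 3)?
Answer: Rational(-1176, 1919) ≈ -0.61282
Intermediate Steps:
Function('f')(U) = 30 (Function('f')(U) = Add(3, Mul(-1, Pow(-3, 3))) = Add(3, Mul(-1, -27)) = Add(3, 27) = 30)
Mul(Add(Function('f')(-5), -1206), Pow(Add(-2047, 3966), -1)) = Mul(Add(30, -1206), Pow(Add(-2047, 3966), -1)) = Mul(-1176, Pow(1919, -1)) = Mul(-1176, Rational(1, 1919)) = Rational(-1176, 1919)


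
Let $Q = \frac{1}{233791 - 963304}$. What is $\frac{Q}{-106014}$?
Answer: $\frac{1}{77338591182} \approx 1.293 \cdot 10^{-11}$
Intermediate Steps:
$Q = - \frac{1}{729513}$ ($Q = \frac{1}{-729513} = - \frac{1}{729513} \approx -1.3708 \cdot 10^{-6}$)
$\frac{Q}{-106014} = - \frac{1}{729513 \left(-106014\right)} = \left(- \frac{1}{729513}\right) \left(- \frac{1}{106014}\right) = \frac{1}{77338591182}$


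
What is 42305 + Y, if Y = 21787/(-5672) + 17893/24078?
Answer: 2888594175295/68285208 ≈ 42302.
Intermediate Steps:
Y = -211549145/68285208 (Y = 21787*(-1/5672) + 17893*(1/24078) = -21787/5672 + 17893/24078 = -211549145/68285208 ≈ -3.0980)
42305 + Y = 42305 - 211549145/68285208 = 2888594175295/68285208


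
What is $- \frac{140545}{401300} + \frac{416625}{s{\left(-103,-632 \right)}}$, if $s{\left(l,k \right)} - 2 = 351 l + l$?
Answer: $- \frac{17228693093}{1454873020} \approx -11.842$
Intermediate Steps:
$s{\left(l,k \right)} = 2 + 352 l$ ($s{\left(l,k \right)} = 2 + \left(351 l + l\right) = 2 + 352 l$)
$- \frac{140545}{401300} + \frac{416625}{s{\left(-103,-632 \right)}} = - \frac{140545}{401300} + \frac{416625}{2 + 352 \left(-103\right)} = \left(-140545\right) \frac{1}{401300} + \frac{416625}{2 - 36256} = - \frac{28109}{80260} + \frac{416625}{-36254} = - \frac{28109}{80260} + 416625 \left(- \frac{1}{36254}\right) = - \frac{28109}{80260} - \frac{416625}{36254} = - \frac{17228693093}{1454873020}$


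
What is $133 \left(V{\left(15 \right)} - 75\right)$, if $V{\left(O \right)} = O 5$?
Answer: $0$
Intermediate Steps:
$V{\left(O \right)} = 5 O$
$133 \left(V{\left(15 \right)} - 75\right) = 133 \left(5 \cdot 15 - 75\right) = 133 \left(75 - 75\right) = 133 \cdot 0 = 0$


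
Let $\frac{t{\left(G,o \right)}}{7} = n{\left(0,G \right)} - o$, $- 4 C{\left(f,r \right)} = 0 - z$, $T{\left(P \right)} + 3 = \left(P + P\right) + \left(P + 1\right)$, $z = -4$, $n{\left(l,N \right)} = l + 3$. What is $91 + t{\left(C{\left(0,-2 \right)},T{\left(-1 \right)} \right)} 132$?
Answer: $7483$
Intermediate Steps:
$n{\left(l,N \right)} = 3 + l$
$T{\left(P \right)} = -2 + 3 P$ ($T{\left(P \right)} = -3 + \left(\left(P + P\right) + \left(P + 1\right)\right) = -3 + \left(2 P + \left(1 + P\right)\right) = -3 + \left(1 + 3 P\right) = -2 + 3 P$)
$C{\left(f,r \right)} = -1$ ($C{\left(f,r \right)} = - \frac{0 - -4}{4} = - \frac{0 + 4}{4} = \left(- \frac{1}{4}\right) 4 = -1$)
$t{\left(G,o \right)} = 21 - 7 o$ ($t{\left(G,o \right)} = 7 \left(\left(3 + 0\right) - o\right) = 7 \left(3 - o\right) = 21 - 7 o$)
$91 + t{\left(C{\left(0,-2 \right)},T{\left(-1 \right)} \right)} 132 = 91 + \left(21 - 7 \left(-2 + 3 \left(-1\right)\right)\right) 132 = 91 + \left(21 - 7 \left(-2 - 3\right)\right) 132 = 91 + \left(21 - -35\right) 132 = 91 + \left(21 + 35\right) 132 = 91 + 56 \cdot 132 = 91 + 7392 = 7483$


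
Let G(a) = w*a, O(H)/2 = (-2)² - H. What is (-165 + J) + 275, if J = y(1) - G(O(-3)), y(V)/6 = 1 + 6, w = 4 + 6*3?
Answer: -156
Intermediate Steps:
O(H) = 8 - 2*H (O(H) = 2*((-2)² - H) = 2*(4 - H) = 8 - 2*H)
w = 22 (w = 4 + 18 = 22)
y(V) = 42 (y(V) = 6*(1 + 6) = 6*7 = 42)
G(a) = 22*a
J = -266 (J = 42 - 22*(8 - 2*(-3)) = 42 - 22*(8 + 6) = 42 - 22*14 = 42 - 1*308 = 42 - 308 = -266)
(-165 + J) + 275 = (-165 - 266) + 275 = -431 + 275 = -156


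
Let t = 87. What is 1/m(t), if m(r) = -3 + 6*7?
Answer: 1/39 ≈ 0.025641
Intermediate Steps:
m(r) = 39 (m(r) = -3 + 42 = 39)
1/m(t) = 1/39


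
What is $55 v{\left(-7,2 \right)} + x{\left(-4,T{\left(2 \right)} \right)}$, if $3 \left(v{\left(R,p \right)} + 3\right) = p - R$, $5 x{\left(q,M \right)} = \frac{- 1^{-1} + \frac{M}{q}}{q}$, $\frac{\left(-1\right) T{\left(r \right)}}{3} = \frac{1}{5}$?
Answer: $\frac{17}{400} \approx 0.0425$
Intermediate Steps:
$T{\left(r \right)} = - \frac{3}{5}$
$x{\left(q,M \right)} = \frac{-1 + \frac{M}{q}}{5 q}$ ($x{\left(q,M \right)} = \frac{\left(- 1^{-1} + \frac{M}{q}\right) \frac{1}{q}}{5} = \frac{\left(\left(-1\right) 1 + \frac{M}{q}\right) \frac{1}{q}}{5} = \frac{\left(-1 + \frac{M}{q}\right) \frac{1}{q}}{5} = \frac{\frac{1}{q} \left(-1 + \frac{M}{q}\right)}{5} = \frac{-1 + \frac{M}{q}}{5 q}$)
$v{\left(R,p \right)} = -3 - \frac{R}{3} + \frac{p}{3}$ ($v{\left(R,p \right)} = -3 + \frac{p - R}{3} = -3 - \left(- \frac{p}{3} + \frac{R}{3}\right) = -3 - \frac{R}{3} + \frac{p}{3}$)
$55 v{\left(-7,2 \right)} + x{\left(-4,T{\left(2 \right)} \right)} = 55 \left(-3 - - \frac{7}{3} + \frac{1}{3} \cdot 2\right) + \frac{- \frac{3}{5} - -4}{5 \cdot 16} = 55 \left(-3 + \frac{7}{3} + \frac{2}{3}\right) + \frac{1}{5} \cdot \frac{1}{16} \left(- \frac{3}{5} + 4\right) = 55 \cdot 0 + \frac{1}{5} \cdot \frac{1}{16} \cdot \frac{17}{5} = 0 + \frac{17}{400} = \frac{17}{400}$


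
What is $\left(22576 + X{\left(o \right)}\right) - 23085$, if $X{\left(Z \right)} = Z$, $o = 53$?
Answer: $-456$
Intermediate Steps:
$\left(22576 + X{\left(o \right)}\right) - 23085 = \left(22576 + 53\right) - 23085 = 22629 - 23085 = -456$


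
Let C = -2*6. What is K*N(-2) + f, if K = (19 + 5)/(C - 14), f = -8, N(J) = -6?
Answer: -32/13 ≈ -2.4615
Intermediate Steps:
C = -12
K = -12/13 (K = (19 + 5)/(-12 - 14) = 24/(-26) = 24*(-1/26) = -12/13 ≈ -0.92308)
K*N(-2) + f = -12/13*(-6) - 8 = 72/13 - 8 = -32/13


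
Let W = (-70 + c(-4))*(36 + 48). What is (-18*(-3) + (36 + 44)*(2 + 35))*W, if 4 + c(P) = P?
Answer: -19747728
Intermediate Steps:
c(P) = -4 + P
W = -6552 (W = (-70 + (-4 - 4))*(36 + 48) = (-70 - 8)*84 = -78*84 = -6552)
(-18*(-3) + (36 + 44)*(2 + 35))*W = (-18*(-3) + (36 + 44)*(2 + 35))*(-6552) = (54 + 80*37)*(-6552) = (54 + 2960)*(-6552) = 3014*(-6552) = -19747728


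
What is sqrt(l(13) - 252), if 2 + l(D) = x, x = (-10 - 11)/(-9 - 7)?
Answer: I*sqrt(4043)/4 ≈ 15.896*I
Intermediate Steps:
x = 21/16 (x = -21/(-16) = -21*(-1/16) = 21/16 ≈ 1.3125)
l(D) = -11/16 (l(D) = -2 + 21/16 = -11/16)
sqrt(l(13) - 252) = sqrt(-11/16 - 252) = sqrt(-4043/16) = I*sqrt(4043)/4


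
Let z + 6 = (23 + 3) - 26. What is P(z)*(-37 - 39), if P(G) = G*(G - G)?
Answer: 0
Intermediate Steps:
z = -6 (z = -6 + ((23 + 3) - 26) = -6 + (26 - 26) = -6 + 0 = -6)
P(G) = 0 (P(G) = G*0 = 0)
P(z)*(-37 - 39) = 0*(-37 - 39) = 0*(-76) = 0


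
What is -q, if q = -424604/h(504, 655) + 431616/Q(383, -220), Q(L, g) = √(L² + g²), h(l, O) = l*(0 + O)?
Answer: 106151/82530 - 431616*√195089/195089 ≈ -975.91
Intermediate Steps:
h(l, O) = O*l (h(l, O) = l*O = O*l)
q = -106151/82530 + 431616*√195089/195089 (q = -424604/(655*504) + 431616/(√(383² + (-220)²)) = -424604/330120 + 431616/(√(146689 + 48400)) = -424604*1/330120 + 431616/(√195089) = -106151/82530 + 431616*(√195089/195089) = -106151/82530 + 431616*√195089/195089 ≈ 975.91)
-q = -(-106151/82530 + 431616*√195089/195089) = 106151/82530 - 431616*√195089/195089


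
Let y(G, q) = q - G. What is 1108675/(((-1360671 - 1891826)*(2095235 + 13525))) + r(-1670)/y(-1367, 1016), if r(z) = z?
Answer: -2290818210016985/3268873374434952 ≈ -0.70080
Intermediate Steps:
1108675/(((-1360671 - 1891826)*(2095235 + 13525))) + r(-1670)/y(-1367, 1016) = 1108675/(((-1360671 - 1891826)*(2095235 + 13525))) - 1670/(1016 - 1*(-1367)) = 1108675/((-3252497*2108760)) - 1670/(1016 + 1367) = 1108675/(-6858735573720) - 1670/2383 = 1108675*(-1/6858735573720) - 1670*1/2383 = -221735/1371747114744 - 1670/2383 = -2290818210016985/3268873374434952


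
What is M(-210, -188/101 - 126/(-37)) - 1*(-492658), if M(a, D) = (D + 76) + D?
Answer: 1841358498/3737 ≈ 4.9274e+5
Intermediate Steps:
M(a, D) = 76 + 2*D (M(a, D) = (76 + D) + D = 76 + 2*D)
M(-210, -188/101 - 126/(-37)) - 1*(-492658) = (76 + 2*(-188/101 - 126/(-37))) - 1*(-492658) = (76 + 2*(-188*1/101 - 126*(-1/37))) + 492658 = (76 + 2*(-188/101 + 126/37)) + 492658 = (76 + 2*(5770/3737)) + 492658 = (76 + 11540/3737) + 492658 = 295552/3737 + 492658 = 1841358498/3737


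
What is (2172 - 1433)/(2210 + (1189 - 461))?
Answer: 739/2938 ≈ 0.25153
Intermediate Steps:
(2172 - 1433)/(2210 + (1189 - 461)) = 739/(2210 + 728) = 739/2938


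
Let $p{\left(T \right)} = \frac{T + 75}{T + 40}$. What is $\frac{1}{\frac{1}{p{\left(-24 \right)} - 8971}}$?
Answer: $- \frac{143485}{16} \approx -8967.8$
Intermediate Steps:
$p{\left(T \right)} = \frac{75 + T}{40 + T}$
$\frac{1}{\frac{1}{p{\left(-24 \right)} - 8971}} = \frac{1}{\frac{1}{\frac{75 - 24}{40 - 24} - 8971}} = \frac{1}{\frac{1}{\frac{1}{16} \cdot 51 - 8971}} = \frac{1}{\frac{1}{\frac{51}{16} - 8971}} = \frac{1}{\frac{1}{- \frac{143485}{16}}} = \frac{1}{- \frac{16}{143485}} = - \frac{143485}{16}$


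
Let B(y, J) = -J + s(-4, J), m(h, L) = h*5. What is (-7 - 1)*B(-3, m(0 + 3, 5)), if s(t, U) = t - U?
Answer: 272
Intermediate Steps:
m(h, L) = 5*h
B(y, J) = -4 - 2*J (B(y, J) = -J + (-4 - J) = -4 - 2*J)
(-7 - 1)*B(-3, m(0 + 3, 5)) = (-7 - 1)*(-4 - 10*(0 + 3)) = -8*(-4 - 10*3) = -8*(-4 - 2*15) = -8*(-4 - 30) = -8*(-34) = 272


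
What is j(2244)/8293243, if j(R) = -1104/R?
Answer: -92/1550836441 ≈ -5.9323e-8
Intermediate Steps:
j(2244)/8293243 = -1104/2244/8293243 = -1104*1/2244*(1/8293243) = -92/187*1/8293243 = -92/1550836441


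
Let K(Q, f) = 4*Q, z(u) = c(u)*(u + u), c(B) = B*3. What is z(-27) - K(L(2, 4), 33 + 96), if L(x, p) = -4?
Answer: 4390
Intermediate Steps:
c(B) = 3*B
z(u) = 6*u² (z(u) = (3*u)*(u + u) = (3*u)*(2*u) = 6*u²)
z(-27) - K(L(2, 4), 33 + 96) = 6*(-27)² - 4*(-4) = 6*729 - 1*(-16) = 4374 + 16 = 4390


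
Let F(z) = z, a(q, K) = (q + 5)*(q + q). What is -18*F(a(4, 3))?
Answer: -1296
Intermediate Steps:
a(q, K) = 2*q*(5 + q) (a(q, K) = (5 + q)*(2*q) = 2*q*(5 + q))
-18*F(a(4, 3)) = -36*4*(5 + 4) = -36*4*9 = -18*72 = -1296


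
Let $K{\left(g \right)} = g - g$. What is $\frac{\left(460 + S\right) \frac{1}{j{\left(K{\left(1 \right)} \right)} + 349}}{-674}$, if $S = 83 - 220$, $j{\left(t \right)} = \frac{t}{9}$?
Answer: $- \frac{323}{235226} \approx -0.0013731$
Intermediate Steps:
$K{\left(g \right)} = 0$
$j{\left(t \right)} = \frac{t}{9}$ ($j{\left(t \right)} = t \frac{1}{9} = \frac{t}{9}$)
$S = -137$ ($S = 83 - 220 = -137$)
$\frac{\left(460 + S\right) \frac{1}{j{\left(K{\left(1 \right)} \right)} + 349}}{-674} = \frac{\left(460 - 137\right) \frac{1}{\frac{1}{9} \cdot 0 + 349}}{-674} = \frac{323}{0 + 349} \left(- \frac{1}{674}\right) = \frac{323}{349} \left(- \frac{1}{674}\right) = - \frac{323}{235226}$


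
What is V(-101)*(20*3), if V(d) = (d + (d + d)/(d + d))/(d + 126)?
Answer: -240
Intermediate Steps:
V(d) = (1 + d)/(126 + d) (V(d) = (d + (2*d)/((2*d)))/(126 + d) = (d + (2*d)*(1/(2*d)))/(126 + d) = (d + 1)/(126 + d) = (1 + d)/(126 + d))
V(-101)*(20*3) = ((1 - 101)/(126 - 101))*(20*3) = (-100/25)*60 = ((1/25)*(-100))*60 = -4*60 = -240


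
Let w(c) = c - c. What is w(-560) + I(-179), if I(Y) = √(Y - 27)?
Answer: I*√206 ≈ 14.353*I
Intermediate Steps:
w(c) = 0
I(Y) = √(-27 + Y)
w(-560) + I(-179) = 0 + √(-27 - 179) = 0 + √(-206) = 0 + I*√206 = I*√206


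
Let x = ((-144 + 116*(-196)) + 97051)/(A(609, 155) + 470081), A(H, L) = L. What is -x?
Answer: -74171/470236 ≈ -0.15773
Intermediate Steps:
x = 74171/470236 (x = ((-144 + 116*(-196)) + 97051)/(155 + 470081) = ((-144 - 22736) + 97051)/470236 = (-22880 + 97051)*(1/470236) = 74171*(1/470236) = 74171/470236 ≈ 0.15773)
-x = -1*74171/470236 = -74171/470236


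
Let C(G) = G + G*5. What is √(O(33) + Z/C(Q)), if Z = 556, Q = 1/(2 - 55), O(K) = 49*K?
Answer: I*√29649/3 ≈ 57.396*I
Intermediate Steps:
Q = -1/53 (Q = 1/(-53) = -1/53 ≈ -0.018868)
C(G) = 6*G (C(G) = G + 5*G = 6*G)
√(O(33) + Z/C(Q)) = √(49*33 + 556/((6*(-1/53)))) = √(1617 + 556/(-6/53)) = √(1617 + 556*(-53/6)) = √(1617 - 14734/3) = √(-9883/3) = I*√29649/3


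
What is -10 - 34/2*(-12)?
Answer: 194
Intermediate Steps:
-10 - 34/2*(-12) = -10 - 34*½*(-12) = -10 - 17*(-12) = -10 + 204 = 194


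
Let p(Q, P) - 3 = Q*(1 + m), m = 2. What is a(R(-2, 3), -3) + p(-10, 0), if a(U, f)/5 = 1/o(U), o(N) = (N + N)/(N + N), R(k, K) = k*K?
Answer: -22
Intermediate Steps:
R(k, K) = K*k
p(Q, P) = 3 + 3*Q (p(Q, P) = 3 + Q*(1 + 2) = 3 + Q*3 = 3 + 3*Q)
o(N) = 1 (o(N) = (2*N)/((2*N)) = (2*N)*(1/(2*N)) = 1)
a(U, f) = 5 (a(U, f) = 5/1 = 5*1 = 5)
a(R(-2, 3), -3) + p(-10, 0) = 5 + (3 + 3*(-10)) = 5 + (3 - 30) = 5 - 27 = -22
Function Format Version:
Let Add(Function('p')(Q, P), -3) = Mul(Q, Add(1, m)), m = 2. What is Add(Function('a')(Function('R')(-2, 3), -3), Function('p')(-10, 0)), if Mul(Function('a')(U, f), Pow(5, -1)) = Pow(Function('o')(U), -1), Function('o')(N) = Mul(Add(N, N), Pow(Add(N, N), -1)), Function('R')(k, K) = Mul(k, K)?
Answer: -22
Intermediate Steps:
Function('R')(k, K) = Mul(K, k)
Function('p')(Q, P) = Add(3, Mul(3, Q)) (Function('p')(Q, P) = Add(3, Mul(Q, Add(1, 2))) = Add(3, Mul(Q, 3)) = Add(3, Mul(3, Q)))
Function('o')(N) = 1 (Function('o')(N) = Mul(Mul(2, N), Pow(Mul(2, N), -1)) = Mul(Mul(2, N), Mul(Rational(1, 2), Pow(N, -1))) = 1)
Function('a')(U, f) = 5 (Function('a')(U, f) = Mul(5, Pow(1, -1)) = Mul(5, 1) = 5)
Add(Function('a')(Function('R')(-2, 3), -3), Function('p')(-10, 0)) = Add(5, Add(3, Mul(3, -10))) = Add(5, Add(3, -30)) = Add(5, -27) = -22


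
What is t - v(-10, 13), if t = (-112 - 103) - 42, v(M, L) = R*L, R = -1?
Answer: -244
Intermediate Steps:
v(M, L) = -L
t = -257 (t = -215 - 42 = -257)
t - v(-10, 13) = -257 - (-1)*13 = -257 - 1*(-13) = -257 + 13 = -244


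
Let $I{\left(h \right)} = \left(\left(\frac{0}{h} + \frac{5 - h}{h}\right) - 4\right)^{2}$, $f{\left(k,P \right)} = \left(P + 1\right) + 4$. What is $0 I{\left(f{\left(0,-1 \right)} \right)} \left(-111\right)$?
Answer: $0$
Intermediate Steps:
$f{\left(k,P \right)} = 5 + P$ ($f{\left(k,P \right)} = \left(1 + P\right) + 4 = 5 + P$)
$I{\left(h \right)} = \left(-4 + \frac{5 - h}{h}\right)^{2}$ ($I{\left(h \right)} = \left(\left(0 + \frac{5 - h}{h}\right) - 4\right)^{2} = \left(\frac{5 - h}{h} - 4\right)^{2} = \left(-4 + \frac{5 - h}{h}\right)^{2}$)
$0 I{\left(f{\left(0,-1 \right)} \right)} \left(-111\right) = 0 \frac{25 \left(-1 + \left(5 - 1\right)\right)^{2}}{\left(5 - 1\right)^{2}} \left(-111\right) = 0 \frac{25 \left(-1 + 4\right)^{2}}{16} \left(-111\right) = 0 \cdot 25 \cdot \frac{1}{16} \cdot 3^{2} \left(-111\right) = 0 \cdot 25 \cdot \frac{1}{16} \cdot 9 \left(-111\right) = 0 \cdot \frac{225}{16} \left(-111\right) = 0 \left(-111\right) = 0$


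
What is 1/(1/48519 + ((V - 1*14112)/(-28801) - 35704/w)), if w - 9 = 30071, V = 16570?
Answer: -5254207903440/6684885281657 ≈ -0.78598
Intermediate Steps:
w = 30080 (w = 9 + 30071 = 30080)
1/(1/48519 + ((V - 1*14112)/(-28801) - 35704/w)) = 1/(1/48519 + ((16570 - 1*14112)/(-28801) - 35704/30080)) = 1/(1/48519 + ((16570 - 14112)*(-1/28801) - 35704*1/30080)) = 1/(1/48519 + (2458*(-1/28801) - 4463/3760)) = 1/(1/48519 + (-2458/28801 - 4463/3760)) = 1/(1/48519 - 137780943/108291760) = 1/(-6684885281657/5254207903440) = -5254207903440/6684885281657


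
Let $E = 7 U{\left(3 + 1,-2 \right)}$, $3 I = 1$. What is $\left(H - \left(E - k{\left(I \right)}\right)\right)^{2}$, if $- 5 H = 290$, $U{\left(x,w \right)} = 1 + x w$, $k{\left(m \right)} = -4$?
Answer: $169$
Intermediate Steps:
$I = \frac{1}{3}$ ($I = \frac{1}{3} \cdot 1 = \frac{1}{3} \approx 0.33333$)
$U{\left(x,w \right)} = 1 + w x$
$H = -58$ ($H = \left(- \frac{1}{5}\right) 290 = -58$)
$E = -49$ ($E = 7 \left(1 - 2 \left(3 + 1\right)\right) = 7 \left(1 - 8\right) = 7 \left(-7\right) = -49$)
$\left(H - \left(E - k{\left(I \right)}\right)\right)^{2} = \left(-58 - -45\right)^{2} = \left(-58 + \left(-4 + 49\right)\right)^{2} = \left(-58 + 45\right)^{2} = \left(-13\right)^{2} = 169$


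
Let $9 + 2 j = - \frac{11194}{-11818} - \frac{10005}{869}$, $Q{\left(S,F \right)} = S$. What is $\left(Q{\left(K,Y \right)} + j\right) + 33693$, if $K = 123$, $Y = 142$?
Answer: $\frac{347184507031}{10269842} \approx 33806.0$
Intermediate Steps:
$j = - \frac{100470041}{10269842}$ ($j = - \frac{9}{2} + \frac{- \frac{11194}{-11818} - \frac{10005}{869}}{2} = - \frac{9}{2} + \frac{\left(-11194\right) \left(- \frac{1}{11818}\right) - \frac{10005}{869}}{2} = - \frac{9}{2} + \frac{\frac{5597}{5909} - \frac{10005}{869}}{2} = - \frac{9}{2} + \frac{1}{2} \left(- \frac{54255752}{5134921}\right) = - \frac{9}{2} - \frac{27127876}{5134921} = - \frac{100470041}{10269842} \approx -9.783$)
$\left(Q{\left(K,Y \right)} + j\right) + 33693 = \left(123 - \frac{100470041}{10269842}\right) + 33693 = \frac{1162720525}{10269842} + 33693 = \frac{347184507031}{10269842}$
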